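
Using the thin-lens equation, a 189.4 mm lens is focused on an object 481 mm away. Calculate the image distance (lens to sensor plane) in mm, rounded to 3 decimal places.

1/dᵢ = 1/f − 1/dₒ = 1/189.4 − 1/481 = 0.0032008 mm⁻¹.
dᵢ = 1/0.0032008 ≈ 312.4191 mm.

312.419 mm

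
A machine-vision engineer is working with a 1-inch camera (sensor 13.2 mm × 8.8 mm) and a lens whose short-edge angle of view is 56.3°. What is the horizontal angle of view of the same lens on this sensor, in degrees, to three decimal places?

From the short-edge AOV: f = 8.8 / (2·tan(28.15°)) = 8.8 / 1.07014 ≈ 8.2232 mm.
Horizontal AOV = 2·arctan(13.2 / (2 × 8.2232)) = 2·arctan(0.80261) ≈ 77.5016°.

77.502°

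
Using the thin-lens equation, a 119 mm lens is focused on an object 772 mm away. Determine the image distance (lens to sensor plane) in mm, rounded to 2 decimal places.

140.69 mm

1/dᵢ = 1/f − 1/dₒ = 1/119 − 1/772 = 0.0071080 mm⁻¹.
dᵢ = 1/0.0071080 ≈ 140.6861 mm.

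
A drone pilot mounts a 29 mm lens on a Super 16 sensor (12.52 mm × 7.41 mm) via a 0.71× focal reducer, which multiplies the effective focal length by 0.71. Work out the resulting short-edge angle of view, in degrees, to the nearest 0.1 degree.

Effective focal length f = 29 × 0.71 = 20.59 mm.
α = 2·arctan(7.41 / (2 × 20.59)) = 2·arctan(0.17994) ≈ 20.4015°.

20.4°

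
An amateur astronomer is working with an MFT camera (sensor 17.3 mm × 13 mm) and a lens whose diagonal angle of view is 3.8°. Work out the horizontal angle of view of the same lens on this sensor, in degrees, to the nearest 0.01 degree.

Sensor diagonal = √(17.3² + 13²) = √468.2900 ≈ 21.6400 mm.
From the diagonal AOV: f = 21.6400 / (2·tan(1.9°)) = 21.6400 / 0.06635 ≈ 326.1649 mm.
Horizontal AOV = 2·arctan(17.3 / (2 × 326.1649)) = 2·arctan(0.02652) ≈ 3.0383°.

3.04°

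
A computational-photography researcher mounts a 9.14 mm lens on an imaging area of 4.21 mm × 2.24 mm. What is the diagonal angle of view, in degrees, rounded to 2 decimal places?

Sensor diagonal = √(4.21² + 2.24²) = √22.7417 ≈ 4.7688 mm.
Angle of view α = 2·arctan(d/2f) with d = 4.7688 mm and f = 9.14 mm.
d/2f = 0.26088; arctan(0.26088) ≈ 14.6213°, so α ≈ 29.2425°.

29.24°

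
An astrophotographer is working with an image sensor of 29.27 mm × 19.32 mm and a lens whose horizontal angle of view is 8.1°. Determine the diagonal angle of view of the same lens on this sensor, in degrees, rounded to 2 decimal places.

From the horizontal AOV: f = 29.27 / (2·tan(4.05°)) = 29.27 / 0.14161 ≈ 206.6980 mm.
Sensor diagonal = √(29.27² + 19.32²) = √1229.9953 ≈ 35.0713 mm.
Diagonal AOV = 2·arctan(35.0713 / (2 × 206.6980)) = 2·arctan(0.08484) ≈ 9.6984°.

9.70°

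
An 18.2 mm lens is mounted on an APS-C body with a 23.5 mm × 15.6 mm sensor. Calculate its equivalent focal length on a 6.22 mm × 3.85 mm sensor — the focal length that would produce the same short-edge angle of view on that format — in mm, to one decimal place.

4.5 mm

Equal angle of view means equal height/f ratio, so f₂ = f₁ · (height₂/height₁) = 18.2 × 3.85/15.6.
f₂ = 18.2 × 0.24679 ≈ 4.492 mm.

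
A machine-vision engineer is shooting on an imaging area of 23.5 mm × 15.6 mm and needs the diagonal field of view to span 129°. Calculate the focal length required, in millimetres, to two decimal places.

Sensor diagonal = √(23.5² + 15.6²) = √795.6100 ≈ 28.2066 mm.
From α = 2·arctan(d/2f) we get f = d / (2·tan(α/2)).
With d = 28.2066 mm and α/2 = 64.5°, tan(α/2) ≈ 2.09654, so f ≈ 28.2066 / 4.19309 ≈ 6.7269 mm.

6.73 mm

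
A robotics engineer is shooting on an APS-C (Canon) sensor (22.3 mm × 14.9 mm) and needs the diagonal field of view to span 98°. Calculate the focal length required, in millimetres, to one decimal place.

11.7 mm

Sensor diagonal = √(22.3² + 14.9²) = √719.3000 ≈ 26.8198 mm.
From α = 2·arctan(d/2f) we get f = d / (2·tan(α/2)).
With d = 26.8198 mm and α/2 = 49°, tan(α/2) ≈ 1.15037, so f ≈ 26.8198 / 2.30074 ≈ 11.6570 mm.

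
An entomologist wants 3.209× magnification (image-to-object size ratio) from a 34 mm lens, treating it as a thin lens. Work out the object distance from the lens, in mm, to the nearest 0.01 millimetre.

With m = dᵢ/dₒ and 1/f = 1/dₒ + 1/dᵢ, substituting dᵢ = m·dₒ gives 1/f = (1 + 1/m)/dₒ, hence dₒ = f·(1 + 1/m).
dₒ = 34 × (1 + 1/3.209) = 34 × 1.31162 ≈ 44.595 mm.

44.60 mm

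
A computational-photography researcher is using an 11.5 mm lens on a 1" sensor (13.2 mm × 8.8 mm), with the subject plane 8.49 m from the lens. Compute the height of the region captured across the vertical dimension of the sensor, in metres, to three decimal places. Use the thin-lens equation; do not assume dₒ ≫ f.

dₒ: 8.49 m = 8490 mm.
Similar triangles through the lens centre give W/dₒ = h/dᵢ; with 1/f = 1/dₒ + 1/dᵢ this gives W = h·(dₒ − f)/f.
W = 8.8 mm × (8490 − 11.5) / 11.5 = 8.8 × 737.2609 ≈ 6487.896 mm = 6.4879 m.

6.488 m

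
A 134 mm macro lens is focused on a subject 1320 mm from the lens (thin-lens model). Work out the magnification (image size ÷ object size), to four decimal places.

Thin lens: 1/f = 1/dₒ + 1/dᵢ → 1/dᵢ = 1/134 − 1/1320 = 0.0067051 mm⁻¹, so dᵢ ≈ 149.1400 mm.
Magnification m = dᵢ/dₒ = 149.1400/1320 ≈ 0.11298.

0.1130×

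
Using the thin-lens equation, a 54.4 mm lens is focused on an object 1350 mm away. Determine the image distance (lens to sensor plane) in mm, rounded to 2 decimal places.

56.68 mm

1/dᵢ = 1/f − 1/dₒ = 1/54.4 − 1/1350 = 0.0176416 mm⁻¹.
dᵢ = 1/0.0176416 ≈ 56.6842 mm.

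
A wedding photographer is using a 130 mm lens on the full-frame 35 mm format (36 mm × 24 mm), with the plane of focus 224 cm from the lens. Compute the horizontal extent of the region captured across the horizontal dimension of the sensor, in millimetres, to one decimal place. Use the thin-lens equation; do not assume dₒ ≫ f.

584.3 mm

dₒ: 224 cm = 2240 mm.
Similar triangles through the lens centre give W/dₒ = w/dᵢ; with 1/f = 1/dₒ + 1/dᵢ this gives W = w·(dₒ − f)/f.
W = 36 mm × (2240 − 130) / 130 = 36 × 16.2308 ≈ 584.308 mm.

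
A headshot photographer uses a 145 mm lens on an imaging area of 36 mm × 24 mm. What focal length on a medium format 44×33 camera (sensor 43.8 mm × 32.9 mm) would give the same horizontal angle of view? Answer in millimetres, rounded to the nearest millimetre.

Equal angle of view means equal width/f ratio, so f₂ = f₁ · (width₂/width₁) = 145 × 43.8/36.
f₂ = 145 × 1.21667 ≈ 176.417 mm.

176 mm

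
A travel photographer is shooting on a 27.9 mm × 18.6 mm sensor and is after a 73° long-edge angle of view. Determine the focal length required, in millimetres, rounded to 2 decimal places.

18.85 mm

From α = 2·arctan(w/2f) we get f = w / (2·tan(α/2)).
With w = 27.9 mm and α/2 = 36.5°, tan(α/2) ≈ 0.73996, so f ≈ 27.9 / 1.47992 ≈ 18.8523 mm.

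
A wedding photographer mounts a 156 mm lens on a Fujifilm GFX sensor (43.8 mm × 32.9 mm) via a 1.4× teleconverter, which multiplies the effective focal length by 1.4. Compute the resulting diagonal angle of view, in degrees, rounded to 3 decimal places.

Effective focal length f = 156 × 1.4 = 218.4 mm.
Sensor diagonal = √(43.8² + 32.9²) = √3000.8500 ≈ 54.7800 mm.
α = 2·arctan(54.780 / (2 × 218.4)) = 2·arctan(0.12541) ≈ 14.2965°.

14.297°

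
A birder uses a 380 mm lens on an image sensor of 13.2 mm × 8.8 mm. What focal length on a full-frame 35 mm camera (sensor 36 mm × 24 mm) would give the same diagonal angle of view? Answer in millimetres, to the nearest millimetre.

Sensor diagonal = √(13.2² + 8.8²) = √251.6800 ≈ 15.8644 mm.
Sensor diagonal = √(36² + 24²) = √1872.0000 ≈ 43.2666 mm.
Equal angle of view means equal diagonal/f ratio, so f₂ = f₁ · (diagonal₂/diagonal₁) = 380 × 43.2666/15.8644.
f₂ = 380 × 2.72727 ≈ 1036.364 mm.

1036 mm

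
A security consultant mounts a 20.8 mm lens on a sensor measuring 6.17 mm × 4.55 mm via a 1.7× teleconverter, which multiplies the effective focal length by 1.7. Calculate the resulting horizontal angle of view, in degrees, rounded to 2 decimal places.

9.97°

Effective focal length f = 20.8 × 1.7 = 35.36 mm.
α = 2·arctan(6.17 / (2 × 35.36)) = 2·arctan(0.08725) ≈ 9.9723°.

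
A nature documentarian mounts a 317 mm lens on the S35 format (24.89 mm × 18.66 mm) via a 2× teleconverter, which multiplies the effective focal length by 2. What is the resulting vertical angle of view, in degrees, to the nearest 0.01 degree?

1.69°

Effective focal length f = 317 × 2 = 634 mm.
α = 2·arctan(18.66 / (2 × 634)) = 2·arctan(0.01472) ≈ 1.6862°.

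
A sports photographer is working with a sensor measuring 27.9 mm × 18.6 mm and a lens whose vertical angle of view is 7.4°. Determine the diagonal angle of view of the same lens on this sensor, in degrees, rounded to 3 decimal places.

13.299°

From the vertical AOV: f = 18.6 / (2·tan(3.7°)) = 18.6 / 0.12933 ≈ 143.8135 mm.
Sensor diagonal = √(27.9² + 18.6²) = √1124.3700 ≈ 33.5316 mm.
Diagonal AOV = 2·arctan(33.5316 / (2 × 143.8135)) = 2·arctan(0.11658) ≈ 13.2991°.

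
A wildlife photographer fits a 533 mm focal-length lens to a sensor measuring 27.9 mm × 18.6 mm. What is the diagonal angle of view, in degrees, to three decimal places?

Sensor diagonal = √(27.9² + 18.6²) = √1124.3700 ≈ 33.5316 mm.
Angle of view α = 2·arctan(d/2f) with d = 33.5316 mm and f = 533 mm.
d/2f = 0.03146; arctan(0.03146) ≈ 1.8017°, so α ≈ 3.6034°.

3.603°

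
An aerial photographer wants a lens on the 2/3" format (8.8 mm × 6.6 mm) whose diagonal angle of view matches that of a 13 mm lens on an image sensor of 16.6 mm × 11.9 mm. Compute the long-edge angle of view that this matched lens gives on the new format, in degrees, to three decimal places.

64.295°

Sensor diagonal = √(16.6² + 11.9²) = √417.1700 ≈ 20.4247 mm.
Sensor diagonal = √(8.8² + 6.6²) = √121.0000 ≈ 11.0000 mm.
Equal diagonal AOV ⇒ f₂ = f₁ · 11.0000/20.4247 = 13 × 0.53856 ≈ 7.0013 mm.
Long-edge AOV on the new format = 2·arctan(8.8 / (2 × 7.0013)) = 2·arctan(0.62845) ≈ 64.2949°.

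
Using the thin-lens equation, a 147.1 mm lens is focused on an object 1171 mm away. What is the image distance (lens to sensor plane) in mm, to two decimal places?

1/dᵢ = 1/f − 1/dₒ = 1/147.1 − 1/1171 = 0.0059441 mm⁻¹.
dᵢ = 1/0.0059441 ≈ 168.2333 mm.

168.23 mm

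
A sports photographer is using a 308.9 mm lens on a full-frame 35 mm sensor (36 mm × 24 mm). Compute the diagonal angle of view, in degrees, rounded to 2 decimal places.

8.01°

Sensor diagonal = √(36² + 24²) = √1872.0000 ≈ 43.2666 mm.
Angle of view α = 2·arctan(d/2f) with d = 43.2666 mm and f = 308.9 mm.
d/2f = 0.07003; arctan(0.07003) ≈ 4.0061°, so α ≈ 8.0122°.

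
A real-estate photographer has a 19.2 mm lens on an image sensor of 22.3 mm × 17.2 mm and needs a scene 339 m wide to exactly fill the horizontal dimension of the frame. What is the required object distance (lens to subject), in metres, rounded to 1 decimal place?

W: 339 m = 339000 mm.
Magnification m = w/W = dᵢ/dₒ; combined with 1/f = 1/dₒ + 1/dᵢ this gives dₒ = f·(1 + W/w).
dₒ = 19.2 mm × (1 + 339000/22.3) = 19.2 × 15202.7937 ≈ 291893.639 mm = 291.894 m.

291.9 m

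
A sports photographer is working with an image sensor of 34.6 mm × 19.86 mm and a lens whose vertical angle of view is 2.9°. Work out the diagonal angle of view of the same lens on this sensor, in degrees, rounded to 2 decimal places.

5.82°

From the vertical AOV: f = 19.86 / (2·tan(1.45°)) = 19.86 / 0.05063 ≈ 392.2935 mm.
Sensor diagonal = √(34.6² + 19.86²) = √1591.5796 ≈ 39.8946 mm.
Diagonal AOV = 2·arctan(39.8946 / (2 × 392.2935)) = 2·arctan(0.05085) ≈ 5.8217°.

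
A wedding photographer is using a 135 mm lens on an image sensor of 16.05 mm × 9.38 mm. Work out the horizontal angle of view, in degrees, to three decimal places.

6.804°

Angle of view α = 2·arctan(w/2f) with w = 16.05 mm and f = 135 mm.
w/2f = 0.05944; arctan(0.05944) ≈ 3.4019°, so α ≈ 6.8038°.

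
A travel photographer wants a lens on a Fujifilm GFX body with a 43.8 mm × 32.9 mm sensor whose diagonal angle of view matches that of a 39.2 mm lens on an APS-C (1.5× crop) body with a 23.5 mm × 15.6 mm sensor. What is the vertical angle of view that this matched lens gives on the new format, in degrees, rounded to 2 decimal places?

Sensor diagonal = √(23.5² + 15.6²) = √795.6100 ≈ 28.2066 mm.
Sensor diagonal = √(43.8² + 32.9²) = √3000.8500 ≈ 54.7800 mm.
Equal diagonal AOV ⇒ f₂ = f₁ · 54.7800/28.2066 = 39.2 × 1.94210 ≈ 76.1304 mm.
Vertical AOV on the new format = 2·arctan(32.9 / (2 × 76.1304)) = 2·arctan(0.21608) ≈ 24.3857°.

24.39°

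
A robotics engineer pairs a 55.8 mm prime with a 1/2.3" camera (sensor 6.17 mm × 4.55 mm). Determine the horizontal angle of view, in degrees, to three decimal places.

6.329°

Angle of view α = 2·arctan(w/2f) with w = 6.17 mm and f = 55.8 mm.
w/2f = 0.05529; arctan(0.05529) ≈ 3.1645°, so α ≈ 6.3290°.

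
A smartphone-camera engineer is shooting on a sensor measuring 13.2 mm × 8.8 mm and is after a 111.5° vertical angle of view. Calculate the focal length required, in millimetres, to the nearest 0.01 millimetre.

3.00 mm

From α = 2·arctan(h/2f) we get f = h / (2·tan(α/2)).
With h = 8.8 mm and α/2 = 55.75°, tan(α/2) ≈ 1.46870, so f ≈ 8.8 / 2.93739 ≈ 2.9959 mm.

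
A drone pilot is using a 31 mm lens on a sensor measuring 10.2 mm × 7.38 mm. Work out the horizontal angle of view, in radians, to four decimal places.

Angle of view α = 2·arctan(w/2f) with w = 10.2 mm and f = 31 mm.
w/2f = 0.16452; arctan(0.16452) ≈ 0.1631 rad, so α ≈ 0.3261 rad.

0.3261 rad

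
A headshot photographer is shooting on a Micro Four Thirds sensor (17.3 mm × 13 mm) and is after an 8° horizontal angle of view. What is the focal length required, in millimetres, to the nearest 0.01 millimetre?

From α = 2·arctan(w/2f) we get f = w / (2·tan(α/2)).
With w = 17.3 mm and α/2 = 4°, tan(α/2) ≈ 0.06993, so f ≈ 17.3 / 0.13985 ≈ 123.7008 mm.

123.70 mm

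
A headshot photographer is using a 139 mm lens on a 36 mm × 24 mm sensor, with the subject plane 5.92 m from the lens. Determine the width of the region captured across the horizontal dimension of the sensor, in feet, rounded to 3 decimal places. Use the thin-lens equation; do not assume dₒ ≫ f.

dₒ: 5.92 m = 5920 mm.
Similar triangles through the lens centre give W/dₒ = w/dᵢ; with 1/f = 1/dₒ + 1/dᵢ this gives W = w·(dₒ − f)/f.
W = 36 mm × (5920 − 139) / 139 = 36 × 41.5899 ≈ 1497.237 mm = 1497.237/304.8 ft = 4.9122 ft.

4.912 ft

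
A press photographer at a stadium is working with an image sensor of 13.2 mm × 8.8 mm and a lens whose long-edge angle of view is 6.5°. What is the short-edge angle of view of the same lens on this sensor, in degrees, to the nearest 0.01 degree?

From the long-edge AOV: f = 13.2 / (2·tan(3.25°)) = 13.2 / 0.11357 ≈ 116.2297 mm.
Short-edge AOV = 2·arctan(8.8 / (2 × 116.2297)) = 2·arctan(0.03786) ≈ 4.3359°.

4.34°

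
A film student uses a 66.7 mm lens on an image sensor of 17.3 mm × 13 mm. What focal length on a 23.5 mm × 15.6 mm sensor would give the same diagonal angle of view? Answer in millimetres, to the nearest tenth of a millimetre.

86.9 mm

Sensor diagonal = √(17.3² + 13²) = √468.2900 ≈ 21.6400 mm.
Sensor diagonal = √(23.5² + 15.6²) = √795.6100 ≈ 28.2066 mm.
Equal angle of view means equal diagonal/f ratio, so f₂ = f₁ · (diagonal₂/diagonal₁) = 66.7 × 28.2066/21.6400.
f₂ = 66.7 × 1.30344 ≈ 86.940 mm.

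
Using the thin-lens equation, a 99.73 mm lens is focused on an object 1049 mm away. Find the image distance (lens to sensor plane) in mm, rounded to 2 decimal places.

1/dᵢ = 1/f − 1/dₒ = 1/99.73 − 1/1049 = 0.0090738 mm⁻¹.
dᵢ = 1/0.0090738 ≈ 110.2076 mm.

110.21 mm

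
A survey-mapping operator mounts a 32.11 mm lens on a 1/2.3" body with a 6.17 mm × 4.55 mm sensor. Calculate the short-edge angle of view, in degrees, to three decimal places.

Angle of view α = 2·arctan(h/2f) with h = 4.55 mm and f = 32.11 mm.
h/2f = 0.07085; arctan(0.07085) ≈ 4.0526°, so α ≈ 8.1053°.

8.105°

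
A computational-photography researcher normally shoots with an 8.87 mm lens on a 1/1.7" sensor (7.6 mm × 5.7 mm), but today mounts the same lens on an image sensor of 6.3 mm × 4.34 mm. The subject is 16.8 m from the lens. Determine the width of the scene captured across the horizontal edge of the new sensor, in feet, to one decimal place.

The focal length stays 8.87 mm; the relevant sensor dimension is now w = 6.3 mm. Object distance dₒ = 16.8 m = 16800 mm.
Thin-lens field width W = w·(dₒ − f)/f = 6.3 × (16800 − 8.87)/8.87 ≈ 11926.056 mm = 11926.056/304.8 ft = 39.1275 ft.

39.1 ft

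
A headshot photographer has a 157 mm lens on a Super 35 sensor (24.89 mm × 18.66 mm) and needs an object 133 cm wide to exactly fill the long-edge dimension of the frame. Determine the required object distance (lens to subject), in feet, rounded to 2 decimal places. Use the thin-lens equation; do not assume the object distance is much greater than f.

W: 133 cm = 1330 mm.
Magnification m = w/W = dᵢ/dₒ; combined with 1/f = 1/dₒ + 1/dᵢ this gives dₒ = f·(1 + W/w).
dₒ = 157 mm × (1 + 1330/24.89) = 157 × 54.4351 ≈ 8546.313 mm = 8546.313/304.8 ft = 28.0391 ft.

28.04 ft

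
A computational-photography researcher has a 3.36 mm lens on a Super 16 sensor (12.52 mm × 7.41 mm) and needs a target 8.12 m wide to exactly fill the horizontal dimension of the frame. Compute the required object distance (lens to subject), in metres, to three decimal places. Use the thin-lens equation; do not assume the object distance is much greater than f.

2.183 m

W: 8.12 m = 8120 mm.
Magnification m = w/W = dᵢ/dₒ; combined with 1/f = 1/dₒ + 1/dᵢ this gives dₒ = f·(1 + W/w).
dₒ = 3.36 mm × (1 + 8120/12.52) = 3.36 × 649.5623 ≈ 2182.529 mm = 2.18253 m.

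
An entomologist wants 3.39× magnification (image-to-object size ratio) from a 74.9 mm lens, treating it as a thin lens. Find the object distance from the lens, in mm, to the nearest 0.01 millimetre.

96.99 mm

With m = dᵢ/dₒ and 1/f = 1/dₒ + 1/dᵢ, substituting dᵢ = m·dₒ gives 1/f = (1 + 1/m)/dₒ, hence dₒ = f·(1 + 1/m).
dₒ = 74.9 × (1 + 1/3.39) = 74.9 × 1.29499 ≈ 96.994 mm.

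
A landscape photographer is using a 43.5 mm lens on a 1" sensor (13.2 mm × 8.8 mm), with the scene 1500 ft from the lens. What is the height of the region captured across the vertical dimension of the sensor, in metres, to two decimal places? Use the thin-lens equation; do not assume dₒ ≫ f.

dₒ: 1500 ft × 304.8 mm/ft = 457199.99 mm.
Similar triangles through the lens centre give W/dₒ = h/dᵢ; with 1/f = 1/dₒ + 1/dᵢ this gives W = h·(dₒ − f)/f.
W = 8.8 mm × (457200 − 43.5) / 43.5 = 8.8 × 10509.3445 ≈ 92482.232 mm = 92.4822 m.

92.48 m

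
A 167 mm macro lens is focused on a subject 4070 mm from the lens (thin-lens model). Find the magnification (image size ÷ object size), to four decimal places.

Thin lens: 1/f = 1/dₒ + 1/dᵢ → 1/dᵢ = 1/167 − 1/4070 = 0.0057423 mm⁻¹, so dᵢ ≈ 174.1455 mm.
Magnification m = dᵢ/dₒ = 174.1455/4070 ≈ 0.04279.

0.0428×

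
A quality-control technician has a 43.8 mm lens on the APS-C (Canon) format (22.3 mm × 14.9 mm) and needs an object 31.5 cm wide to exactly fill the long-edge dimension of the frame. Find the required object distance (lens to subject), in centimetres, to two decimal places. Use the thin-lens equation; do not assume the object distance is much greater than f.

W: 31.5 cm = 315 mm.
Magnification m = w/W = dᵢ/dₒ; combined with 1/f = 1/dₒ + 1/dᵢ this gives dₒ = f·(1 + W/w).
dₒ = 43.8 mm × (1 + 315/22.3) = 43.8 × 15.1256 ≈ 662.500 mm = 66.25 cm.

66.25 cm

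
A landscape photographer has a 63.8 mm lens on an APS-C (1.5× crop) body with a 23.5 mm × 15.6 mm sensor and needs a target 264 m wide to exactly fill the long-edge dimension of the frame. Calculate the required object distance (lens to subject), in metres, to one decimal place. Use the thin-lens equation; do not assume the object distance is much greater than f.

W: 264 m = 264000 mm.
Magnification m = w/W = dᵢ/dₒ; combined with 1/f = 1/dₒ + 1/dᵢ this gives dₒ = f·(1 + W/w).
dₒ = 63.8 mm × (1 + 264000/23.5) = 63.8 × 11235.0426 ≈ 716795.715 mm = 716.796 m.

716.8 m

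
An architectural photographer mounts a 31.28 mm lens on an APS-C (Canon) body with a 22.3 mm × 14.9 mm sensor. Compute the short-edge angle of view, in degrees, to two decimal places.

26.79°

Angle of view α = 2·arctan(h/2f) with h = 14.9 mm and f = 31.28 mm.
h/2f = 0.23817; arctan(0.23817) ≈ 13.3966°, so α ≈ 26.7932°.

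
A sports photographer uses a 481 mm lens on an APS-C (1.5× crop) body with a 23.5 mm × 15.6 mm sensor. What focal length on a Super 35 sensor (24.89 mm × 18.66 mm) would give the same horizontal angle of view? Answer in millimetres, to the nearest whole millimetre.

509 mm

Equal angle of view means equal width/f ratio, so f₂ = f₁ · (width₂/width₁) = 481 × 24.89/23.5.
f₂ = 481 × 1.05915 ≈ 509.451 mm.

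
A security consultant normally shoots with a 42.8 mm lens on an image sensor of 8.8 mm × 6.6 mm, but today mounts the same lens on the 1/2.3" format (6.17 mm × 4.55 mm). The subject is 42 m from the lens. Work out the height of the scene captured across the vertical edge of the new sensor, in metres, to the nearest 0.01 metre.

4.46 m

The focal length stays 42.8 mm; the relevant sensor dimension is now h = 4.55 mm. Object distance dₒ = 42 m = 42000 mm.
Thin-lens field height W = h·(dₒ − f)/f = 4.55 × (42000 − 42.8)/42.8 ≈ 4460.403 mm = 4.4604 m.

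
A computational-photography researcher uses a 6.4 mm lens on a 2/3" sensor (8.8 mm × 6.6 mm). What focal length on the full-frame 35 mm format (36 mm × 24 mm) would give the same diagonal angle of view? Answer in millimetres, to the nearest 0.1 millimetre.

25.2 mm

Sensor diagonal = √(8.8² + 6.6²) = √121.0000 ≈ 11.0000 mm.
Sensor diagonal = √(36² + 24²) = √1872.0000 ≈ 43.2666 mm.
Equal angle of view means equal diagonal/f ratio, so f₂ = f₁ · (diagonal₂/diagonal₁) = 6.4 × 43.2666/11.0000.
f₂ = 6.4 × 3.93333 ≈ 25.173 mm.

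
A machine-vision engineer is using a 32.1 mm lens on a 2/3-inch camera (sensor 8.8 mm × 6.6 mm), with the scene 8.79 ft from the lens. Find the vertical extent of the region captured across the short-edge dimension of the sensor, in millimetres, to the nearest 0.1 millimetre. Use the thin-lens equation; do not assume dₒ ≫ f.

544.3 mm

dₒ: 8.79 ft × 304.8 mm/ft = 2679.19 mm.
Similar triangles through the lens centre give W/dₒ = h/dᵢ; with 1/f = 1/dₒ + 1/dᵢ this gives W = h·(dₒ − f)/f.
W = 6.6 mm × (2679.19 − 32.1) / 32.1 = 6.6 × 82.4639 ≈ 544.262 mm.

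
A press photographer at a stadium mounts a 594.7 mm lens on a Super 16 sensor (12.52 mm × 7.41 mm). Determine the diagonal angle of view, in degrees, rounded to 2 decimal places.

Sensor diagonal = √(12.52² + 7.41²) = √211.6585 ≈ 14.5485 mm.
Angle of view α = 2·arctan(d/2f) with d = 14.5485 mm and f = 594.7 mm.
d/2f = 0.01223; arctan(0.01223) ≈ 0.7008°, so α ≈ 1.4016°.

1.40°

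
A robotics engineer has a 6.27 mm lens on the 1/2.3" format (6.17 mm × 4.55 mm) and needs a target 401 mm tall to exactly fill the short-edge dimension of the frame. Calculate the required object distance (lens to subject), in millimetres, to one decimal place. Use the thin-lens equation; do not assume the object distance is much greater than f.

Magnification m = h/W = dᵢ/dₒ; combined with 1/f = 1/dₒ + 1/dᵢ this gives dₒ = f·(1 + W/h).
dₒ = 6.27 mm × (1 + 401/4.55) = 6.27 × 89.1319 ≈ 558.857 mm.

558.9 mm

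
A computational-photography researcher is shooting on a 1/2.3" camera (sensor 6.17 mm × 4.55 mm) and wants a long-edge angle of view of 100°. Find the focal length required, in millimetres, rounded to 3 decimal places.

From α = 2·arctan(w/2f) we get f = w / (2·tan(α/2)).
With w = 6.17 mm and α/2 = 50°, tan(α/2) ≈ 1.19175, so f ≈ 6.17 / 2.38351 ≈ 2.5886 mm.

2.589 mm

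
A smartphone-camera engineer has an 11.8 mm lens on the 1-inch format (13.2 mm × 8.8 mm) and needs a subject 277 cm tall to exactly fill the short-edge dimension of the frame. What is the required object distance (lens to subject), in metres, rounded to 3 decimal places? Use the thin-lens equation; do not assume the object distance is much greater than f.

W: 277 cm = 2770 mm.
Magnification m = h/W = dᵢ/dₒ; combined with 1/f = 1/dₒ + 1/dᵢ this gives dₒ = f·(1 + W/h).
dₒ = 11.8 mm × (1 + 2770/8.8) = 11.8 × 315.7727 ≈ 3726.118 mm = 3.72612 m.

3.726 m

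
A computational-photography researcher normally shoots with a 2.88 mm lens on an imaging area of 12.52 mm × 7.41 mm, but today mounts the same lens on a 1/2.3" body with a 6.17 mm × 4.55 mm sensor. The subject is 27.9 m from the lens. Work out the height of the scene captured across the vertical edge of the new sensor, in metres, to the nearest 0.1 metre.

44.1 m

The focal length stays 2.88 mm; the relevant sensor dimension is now h = 4.55 mm. Object distance dₒ = 27.9 m = 27900 mm.
Thin-lens field height W = h·(dₒ − f)/f = 4.55 × (27900 − 2.88)/2.88 ≈ 44073.575 mm = 44.0736 m.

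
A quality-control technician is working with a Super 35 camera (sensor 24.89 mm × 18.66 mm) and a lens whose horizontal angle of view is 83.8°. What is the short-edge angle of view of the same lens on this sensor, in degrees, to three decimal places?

67.855°

From the horizontal AOV: f = 24.89 / (2·tan(41.9°)) = 24.89 / 1.79450 ≈ 13.8702 mm.
Short-edge AOV = 2·arctan(18.66 / (2 × 13.8702)) = 2·arctan(0.67267) ≈ 67.8548°.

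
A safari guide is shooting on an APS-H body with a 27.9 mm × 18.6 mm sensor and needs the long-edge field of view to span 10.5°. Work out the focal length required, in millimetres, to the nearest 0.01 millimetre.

151.82 mm

From α = 2·arctan(w/2f) we get f = w / (2·tan(α/2)).
With w = 27.9 mm and α/2 = 5.25°, tan(α/2) ≈ 0.09189, so f ≈ 27.9 / 0.18377 ≈ 151.8168 mm.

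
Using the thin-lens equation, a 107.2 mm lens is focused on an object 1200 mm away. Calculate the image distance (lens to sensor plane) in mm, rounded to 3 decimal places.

117.716 mm

1/dᵢ = 1/f − 1/dₒ = 1/107.2 − 1/1200 = 0.0084950 mm⁻¹.
dᵢ = 1/0.0084950 ≈ 117.7160 mm.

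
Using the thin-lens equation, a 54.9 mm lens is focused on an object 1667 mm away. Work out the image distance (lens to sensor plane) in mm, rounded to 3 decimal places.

56.770 mm

1/dᵢ = 1/f − 1/dₒ = 1/54.9 − 1/1667 = 0.0176151 mm⁻¹.
dᵢ = 1/0.0176151 ≈ 56.7696 mm.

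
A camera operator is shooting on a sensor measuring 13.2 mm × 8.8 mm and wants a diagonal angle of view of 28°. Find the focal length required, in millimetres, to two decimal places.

31.81 mm

Sensor diagonal = √(13.2² + 8.8²) = √251.6800 ≈ 15.8644 mm.
From α = 2·arctan(d/2f) we get f = d / (2·tan(α/2)).
With d = 15.8644 mm and α/2 = 14°, tan(α/2) ≈ 0.24933, so f ≈ 15.8644 / 0.49866 ≈ 31.8144 mm.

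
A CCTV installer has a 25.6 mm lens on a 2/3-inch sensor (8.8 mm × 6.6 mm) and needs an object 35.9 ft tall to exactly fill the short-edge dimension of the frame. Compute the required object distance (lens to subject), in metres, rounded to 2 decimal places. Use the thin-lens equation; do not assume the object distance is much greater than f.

42.47 m

W: 35.9 ft × 304.8 mm/ft = 10942.32 mm.
Magnification m = h/W = dᵢ/dₒ; combined with 1/f = 1/dₒ + 1/dᵢ this gives dₒ = f·(1 + W/h).
dₒ = 25.6 mm × (1 + 10942.3/6.6) = 25.6 × 1658.9272 ≈ 42468.537 mm = 42.4685 m.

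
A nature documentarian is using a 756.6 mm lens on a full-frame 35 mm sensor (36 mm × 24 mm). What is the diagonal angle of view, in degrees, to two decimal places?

Sensor diagonal = √(36² + 24²) = √1872.0000 ≈ 43.2666 mm.
Angle of view α = 2·arctan(d/2f) with d = 43.2666 mm and f = 756.6 mm.
d/2f = 0.02859; arctan(0.02859) ≈ 1.6378°, so α ≈ 3.2756°.

3.28°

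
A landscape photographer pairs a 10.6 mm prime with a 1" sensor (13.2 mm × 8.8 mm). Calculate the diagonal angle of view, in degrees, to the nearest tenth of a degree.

73.6°

Sensor diagonal = √(13.2² + 8.8²) = √251.6800 ≈ 15.8644 mm.
Angle of view α = 2·arctan(d/2f) with d = 15.8644 mm and f = 10.6 mm.
d/2f = 0.74832; arctan(0.74832) ≈ 36.8083°, so α ≈ 73.6166°.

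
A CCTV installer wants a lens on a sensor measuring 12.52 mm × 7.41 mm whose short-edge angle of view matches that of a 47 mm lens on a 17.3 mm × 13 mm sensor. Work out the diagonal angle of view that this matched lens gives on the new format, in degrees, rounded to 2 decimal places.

Equal short-edge AOV ⇒ f₂ = f₁ · 7.41/13 = 47 × 0.57000 ≈ 26.7900 mm.
Sensor diagonal = √(12.52² + 7.41²) = √211.6585 ≈ 14.5485 mm.
Diagonal AOV on the new format = 2·arctan(14.5485 / (2 × 26.7900)) = 2·arctan(0.27153) ≈ 30.3823°.

30.38°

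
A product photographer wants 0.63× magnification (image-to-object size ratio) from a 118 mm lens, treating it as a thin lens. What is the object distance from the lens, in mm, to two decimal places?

With m = dᵢ/dₒ and 1/f = 1/dₒ + 1/dᵢ, substituting dᵢ = m·dₒ gives 1/f = (1 + 1/m)/dₒ, hence dₒ = f·(1 + 1/m).
dₒ = 118 × (1 + 1/0.63) = 118 × 2.58730 ≈ 305.302 mm.

305.30 mm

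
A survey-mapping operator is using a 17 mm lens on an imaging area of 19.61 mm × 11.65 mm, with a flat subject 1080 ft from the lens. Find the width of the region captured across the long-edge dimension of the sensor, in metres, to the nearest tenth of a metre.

379.7 m

dₒ: 1080 ft × 304.8 mm/ft = 329183.99 mm.
Similar triangles through the lens centre give W/dₒ = w/dᵢ; with 1/f = 1/dₒ + 1/dᵢ this gives W = w·(dₒ − f)/f.
W = 19.61 mm × (329184 − 17) / 17 = 19.61 × 19362.7641 ≈ 379703.804 mm = 379.704 m.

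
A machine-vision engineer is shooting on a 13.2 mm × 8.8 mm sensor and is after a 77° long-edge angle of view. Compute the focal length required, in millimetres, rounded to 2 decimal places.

From α = 2·arctan(w/2f) we get f = w / (2·tan(α/2)).
With w = 13.2 mm and α/2 = 38.5°, tan(α/2) ≈ 0.79544, so f ≈ 13.2 / 1.59087 ≈ 8.2973 mm.

8.30 mm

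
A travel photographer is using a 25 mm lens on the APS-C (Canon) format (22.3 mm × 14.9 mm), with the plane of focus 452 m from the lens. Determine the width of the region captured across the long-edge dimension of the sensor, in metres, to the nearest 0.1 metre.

403.2 m

dₒ: 452 m = 452000 mm.
Similar triangles through the lens centre give W/dₒ = w/dᵢ; with 1/f = 1/dₒ + 1/dᵢ this gives W = w·(dₒ − f)/f.
W = 22.3 mm × (452000 − 25) / 25 = 22.3 × 18079.0000 ≈ 403161.700 mm = 403.162 m.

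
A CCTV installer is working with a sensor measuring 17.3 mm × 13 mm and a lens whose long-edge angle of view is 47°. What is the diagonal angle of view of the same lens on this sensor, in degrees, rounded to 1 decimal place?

From the long-edge AOV: f = 17.3 / (2·tan(23.5°)) = 17.3 / 0.86962 ≈ 19.8936 mm.
Sensor diagonal = √(17.3² + 13²) = √468.2900 ≈ 21.6400 mm.
Diagonal AOV = 2·arctan(21.6400 / (2 × 19.8936)) = 2·arctan(0.54389) ≈ 57.0829°.

57.1°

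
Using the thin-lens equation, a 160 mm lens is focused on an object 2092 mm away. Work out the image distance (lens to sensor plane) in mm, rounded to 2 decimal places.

1/dᵢ = 1/f − 1/dₒ = 1/160 − 1/2092 = 0.0057720 mm⁻¹.
dᵢ = 1/0.0057720 ≈ 173.2505 mm.

173.25 mm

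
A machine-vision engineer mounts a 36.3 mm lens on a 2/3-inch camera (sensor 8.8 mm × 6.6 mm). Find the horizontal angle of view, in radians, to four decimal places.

Angle of view α = 2·arctan(w/2f) with w = 8.8 mm and f = 36.3 mm.
w/2f = 0.12121; arctan(0.12121) ≈ 0.1206 rad, so α ≈ 0.2412 rad.

0.2412 rad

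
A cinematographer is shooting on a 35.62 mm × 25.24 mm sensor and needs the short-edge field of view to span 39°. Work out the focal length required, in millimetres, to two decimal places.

From α = 2·arctan(h/2f) we get f = h / (2·tan(α/2)).
With h = 25.24 mm and α/2 = 19.5°, tan(α/2) ≈ 0.35412, so f ≈ 25.24 / 0.70824 ≈ 35.6378 mm.

35.64 mm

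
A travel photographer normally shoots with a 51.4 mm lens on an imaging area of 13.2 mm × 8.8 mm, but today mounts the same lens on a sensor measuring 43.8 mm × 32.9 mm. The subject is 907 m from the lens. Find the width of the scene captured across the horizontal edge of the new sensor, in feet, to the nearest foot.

The focal length stays 51.4 mm; the relevant sensor dimension is now w = 43.8 mm. Object distance dₒ = 907 m = 907000 mm.
Thin-lens field width W = w·(dₒ − f)/f = 43.8 × (907000 − 51.4)/51.4 ≈ 772847.251 mm = 772847.251/304.8 ft = 2535.59 ft.

2536 ft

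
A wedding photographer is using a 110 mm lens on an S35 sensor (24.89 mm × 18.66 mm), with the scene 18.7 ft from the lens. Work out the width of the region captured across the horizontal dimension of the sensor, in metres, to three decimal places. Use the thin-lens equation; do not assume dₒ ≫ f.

dₒ: 18.7 ft × 304.8 mm/ft = 5699.76 mm.
Similar triangles through the lens centre give W/dₒ = w/dᵢ; with 1/f = 1/dₒ + 1/dᵢ this gives W = w·(dₒ − f)/f.
W = 24.89 mm × (5699.76 − 110) / 110 = 24.89 × 50.8160 ≈ 1264.810 mm = 1.26481 m.

1.265 m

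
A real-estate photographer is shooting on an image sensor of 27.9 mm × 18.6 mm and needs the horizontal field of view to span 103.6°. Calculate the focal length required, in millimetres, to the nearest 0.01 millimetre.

10.98 mm

From α = 2·arctan(w/2f) we get f = w / (2·tan(α/2)).
With w = 27.9 mm and α/2 = 51.8°, tan(α/2) ≈ 1.27077, so f ≈ 27.9 / 2.54155 ≈ 10.9776 mm.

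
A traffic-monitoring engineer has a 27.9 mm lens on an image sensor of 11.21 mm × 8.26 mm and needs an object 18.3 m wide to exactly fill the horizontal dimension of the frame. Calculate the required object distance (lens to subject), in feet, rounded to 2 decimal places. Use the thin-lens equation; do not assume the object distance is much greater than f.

W: 18.3 m = 18300 mm.
Magnification m = w/W = dᵢ/dₒ; combined with 1/f = 1/dₒ + 1/dᵢ this gives dₒ = f·(1 + W/w).
dₒ = 27.9 mm × (1 + 18300/11.21) = 27.9 × 1633.4710 ≈ 45573.841 mm = 45573.841/304.8 ft = 149.52 ft.

149.52 ft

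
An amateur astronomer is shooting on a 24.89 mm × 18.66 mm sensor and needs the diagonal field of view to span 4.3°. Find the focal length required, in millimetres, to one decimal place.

Sensor diagonal = √(24.89² + 18.66²) = √967.7077 ≈ 31.1080 mm.
From α = 2·arctan(d/2f) we get f = d / (2·tan(α/2)).
With d = 31.1080 mm and α/2 = 2.15°, tan(α/2) ≈ 0.03754, so f ≈ 31.1080 / 0.07508 ≈ 414.3071 mm.

414.3 mm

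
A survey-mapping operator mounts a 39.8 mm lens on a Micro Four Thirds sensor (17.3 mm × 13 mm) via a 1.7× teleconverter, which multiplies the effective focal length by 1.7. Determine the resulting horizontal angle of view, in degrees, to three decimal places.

Effective focal length f = 39.8 × 1.7 = 67.66 mm.
α = 2·arctan(17.3 / (2 × 67.66)) = 2·arctan(0.12785) ≈ 14.5709°.

14.571°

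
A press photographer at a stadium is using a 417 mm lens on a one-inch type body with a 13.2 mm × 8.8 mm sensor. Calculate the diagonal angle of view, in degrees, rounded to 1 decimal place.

2.2°

Sensor diagonal = √(13.2² + 8.8²) = √251.6800 ≈ 15.8644 mm.
Angle of view α = 2·arctan(d/2f) with d = 15.8644 mm and f = 417 mm.
d/2f = 0.01902; arctan(0.01902) ≈ 1.0898°, so α ≈ 2.1795°.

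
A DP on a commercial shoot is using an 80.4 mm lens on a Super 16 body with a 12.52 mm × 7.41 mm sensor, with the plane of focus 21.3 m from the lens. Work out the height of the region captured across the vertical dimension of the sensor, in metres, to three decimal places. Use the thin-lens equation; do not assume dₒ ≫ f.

dₒ: 21.3 m = 21300 mm.
Similar triangles through the lens centre give W/dₒ = h/dᵢ; with 1/f = 1/dₒ + 1/dᵢ this gives W = h·(dₒ − f)/f.
W = 7.41 mm × (21300 − 80.4) / 80.4 = 7.41 × 263.9254 ≈ 1955.687 mm = 1.95569 m.

1.956 m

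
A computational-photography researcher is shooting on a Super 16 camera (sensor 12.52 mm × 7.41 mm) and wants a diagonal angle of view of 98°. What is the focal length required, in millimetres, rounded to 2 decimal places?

6.32 mm

Sensor diagonal = √(12.52² + 7.41²) = √211.6585 ≈ 14.5485 mm.
From α = 2·arctan(d/2f) we get f = d / (2·tan(α/2)).
With d = 14.5485 mm and α/2 = 49°, tan(α/2) ≈ 1.15037, so f ≈ 14.5485 / 2.30074 ≈ 6.3234 mm.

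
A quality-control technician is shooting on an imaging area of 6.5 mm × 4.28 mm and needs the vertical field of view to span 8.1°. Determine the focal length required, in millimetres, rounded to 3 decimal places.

30.224 mm

From α = 2·arctan(h/2f) we get f = h / (2·tan(α/2)).
With h = 4.28 mm and α/2 = 4.05°, tan(α/2) ≈ 0.07080, so f ≈ 4.28 / 0.14161 ≈ 30.2244 mm.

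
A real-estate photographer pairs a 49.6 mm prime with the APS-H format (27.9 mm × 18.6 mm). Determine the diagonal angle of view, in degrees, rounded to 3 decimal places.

Sensor diagonal = √(27.9² + 18.6²) = √1124.3700 ≈ 33.5316 mm.
Angle of view α = 2·arctan(d/2f) with d = 33.5316 mm and f = 49.6 mm.
d/2f = 0.33802; arctan(0.33802) ≈ 18.6763°, so α ≈ 37.3526°.

37.353°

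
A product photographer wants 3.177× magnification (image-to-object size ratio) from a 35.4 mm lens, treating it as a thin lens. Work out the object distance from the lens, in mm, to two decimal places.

46.54 mm

With m = dᵢ/dₒ and 1/f = 1/dₒ + 1/dᵢ, substituting dᵢ = m·dₒ gives 1/f = (1 + 1/m)/dₒ, hence dₒ = f·(1 + 1/m).
dₒ = 35.4 × (1 + 1/3.177) = 35.4 × 1.31476 ≈ 46.543 mm.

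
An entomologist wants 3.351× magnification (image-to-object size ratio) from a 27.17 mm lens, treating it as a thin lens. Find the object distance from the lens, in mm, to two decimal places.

With m = dᵢ/dₒ and 1/f = 1/dₒ + 1/dᵢ, substituting dᵢ = m·dₒ gives 1/f = (1 + 1/m)/dₒ, hence dₒ = f·(1 + 1/m).
dₒ = 27.17 × (1 + 1/3.351) = 27.17 × 1.29842 ≈ 35.278 mm.

35.28 mm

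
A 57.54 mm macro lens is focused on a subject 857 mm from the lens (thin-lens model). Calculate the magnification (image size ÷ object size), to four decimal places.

0.0720×

Thin lens: 1/f = 1/dₒ + 1/dᵢ → 1/dᵢ = 1/57.54 − 1/857 = 0.0162124 mm⁻¹, so dᵢ ≈ 61.6814 mm.
Magnification m = dᵢ/dₒ = 61.6814/857 ≈ 0.07197.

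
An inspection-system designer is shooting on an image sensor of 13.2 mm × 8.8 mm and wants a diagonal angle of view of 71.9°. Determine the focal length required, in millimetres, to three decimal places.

Sensor diagonal = √(13.2² + 8.8²) = √251.6800 ≈ 15.8644 mm.
From α = 2·arctan(d/2f) we get f = d / (2·tan(α/2)).
With d = 15.8644 mm and α/2 = 35.95°, tan(α/2) ≈ 0.72521, so f ≈ 15.8644 / 1.45042 ≈ 10.9378 mm.

10.938 mm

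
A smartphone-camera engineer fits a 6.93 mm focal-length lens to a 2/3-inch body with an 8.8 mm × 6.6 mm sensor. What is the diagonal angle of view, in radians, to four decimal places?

Sensor diagonal = √(8.8² + 6.6²) = √121.0000 ≈ 11.0000 mm.
Angle of view α = 2·arctan(d/2f) with d = 11.0000 mm and f = 6.93 mm.
d/2f = 0.79365; arctan(0.79365) ≈ 0.6709 rad, so α ≈ 1.3417 rad.

1.3417 rad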